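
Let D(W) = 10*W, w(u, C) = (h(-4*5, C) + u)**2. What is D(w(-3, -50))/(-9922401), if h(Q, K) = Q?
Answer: -5290/9922401 ≈ -0.00053314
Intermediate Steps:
w(u, C) = (-20 + u)**2 (w(u, C) = (-4*5 + u)**2 = (-20 + u)**2)
D(w(-3, -50))/(-9922401) = (10*(-20 - 3)**2)/(-9922401) = (10*(-23)**2)*(-1/9922401) = (10*529)*(-1/9922401) = 5290*(-1/9922401) = -5290/9922401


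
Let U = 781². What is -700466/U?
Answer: -700466/609961 ≈ -1.1484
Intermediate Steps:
U = 609961
-700466/U = -700466/609961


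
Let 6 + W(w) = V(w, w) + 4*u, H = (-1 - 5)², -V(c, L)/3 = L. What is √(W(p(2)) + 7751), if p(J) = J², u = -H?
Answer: √7589 ≈ 87.115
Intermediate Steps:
V(c, L) = -3*L
H = 36 (H = (-6)² = 36)
u = -36 (u = -1*36 = -36)
W(w) = -150 - 3*w (W(w) = -6 + (-3*w + 4*(-36)) = -6 + (-3*w - 144) = -6 + (-144 - 3*w) = -150 - 3*w)
√(W(p(2)) + 7751) = √((-150 - 3*2²) + 7751) = √((-150 - 3*4) + 7751) = √((-150 - 12) + 7751) = √(-162 + 7751) = √7589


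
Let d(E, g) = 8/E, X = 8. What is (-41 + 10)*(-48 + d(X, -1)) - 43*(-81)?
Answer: 4940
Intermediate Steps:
(-41 + 10)*(-48 + d(X, -1)) - 43*(-81) = (-41 + 10)*(-48 + 8/8) - 43*(-81) = -31*(-48 + 8*(⅛)) + 3483 = -31*(-48 + 1) + 3483 = -31*(-47) + 3483 = 1457 + 3483 = 4940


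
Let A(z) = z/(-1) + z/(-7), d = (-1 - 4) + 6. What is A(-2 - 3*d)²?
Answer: 1600/49 ≈ 32.653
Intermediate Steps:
d = 1 (d = -5 + 6 = 1)
A(z) = -8*z/7 (A(z) = z*(-1) + z*(-⅐) = -z - z/7 = -8*z/7)
A(-2 - 3*d)² = (-8*(-2 - 3*1)/7)² = (-8*(-2 - 3)/7)² = (-8/7*(-5))² = (40/7)² = 1600/49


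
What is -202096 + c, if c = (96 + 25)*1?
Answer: -201975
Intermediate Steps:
c = 121 (c = 121*1 = 121)
-202096 + c = -202096 + 121 = -201975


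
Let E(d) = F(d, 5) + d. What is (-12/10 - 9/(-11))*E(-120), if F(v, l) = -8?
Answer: 2688/55 ≈ 48.873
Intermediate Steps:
E(d) = -8 + d
(-12/10 - 9/(-11))*E(-120) = (-12/10 - 9/(-11))*(-8 - 120) = (-12*⅒ - 9*(-1/11))*(-128) = (-6/5 + 9/11)*(-128) = -21/55*(-128) = 2688/55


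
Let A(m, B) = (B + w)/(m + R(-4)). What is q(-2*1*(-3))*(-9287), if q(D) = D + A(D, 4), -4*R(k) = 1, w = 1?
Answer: -1467346/23 ≈ -63798.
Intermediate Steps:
R(k) = -1/4 (R(k) = -1/4*1 = -1/4)
A(m, B) = (1 + B)/(-1/4 + m) (A(m, B) = (B + 1)/(m - 1/4) = (1 + B)/(-1/4 + m))
q(D) = D + 20/(-1 + 4*D) (q(D) = D + 4*(1 + 4)/(-1 + 4*D) = D + 4*5/(-1 + 4*D) = D + 20/(-1 + 4*D))
q(-2*1*(-3))*(-9287) = ((20 + (-2*1*(-3))*(-1 + 4*(-2*1*(-3))))/(-1 + 4*(-2*1*(-3))))*(-9287) = ((20 + (-2*(-3))*(-1 + 4*(-2*(-3))))/(-1 + 4*(-2*(-3))))*(-9287) = ((20 + 6*(-1 + 4*6))/(-1 + 4*6))*(-9287) = ((20 + 6*(-1 + 24))/(-1 + 24))*(-9287) = ((20 + 6*23)/23)*(-9287) = ((20 + 138)/23)*(-9287) = ((1/23)*158)*(-9287) = (158/23)*(-9287) = -1467346/23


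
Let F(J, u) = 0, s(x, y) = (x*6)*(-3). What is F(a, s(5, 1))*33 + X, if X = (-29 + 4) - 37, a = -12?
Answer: -62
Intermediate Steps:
s(x, y) = -18*x (s(x, y) = (6*x)*(-3) = -18*x)
X = -62 (X = -25 - 37 = -62)
F(a, s(5, 1))*33 + X = 0*33 - 62 = 0 - 62 = -62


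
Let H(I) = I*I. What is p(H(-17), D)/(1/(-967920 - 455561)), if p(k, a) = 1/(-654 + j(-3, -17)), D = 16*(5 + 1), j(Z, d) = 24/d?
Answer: 24199177/11142 ≈ 2171.9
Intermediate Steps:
H(I) = I²
D = 96 (D = 16*6 = 96)
p(k, a) = -17/11142 (p(k, a) = 1/(-654 + 24/(-17)) = 1/(-654 + 24*(-1/17)) = 1/(-654 - 24/17) = 1/(-11142/17) = -17/11142)
p(H(-17), D)/(1/(-967920 - 455561)) = -17/(11142*(1/(-967920 - 455561))) = -17/(11142*(1/(-1423481))) = -17/(11142*(-1/1423481)) = -17/11142*(-1423481) = 24199177/11142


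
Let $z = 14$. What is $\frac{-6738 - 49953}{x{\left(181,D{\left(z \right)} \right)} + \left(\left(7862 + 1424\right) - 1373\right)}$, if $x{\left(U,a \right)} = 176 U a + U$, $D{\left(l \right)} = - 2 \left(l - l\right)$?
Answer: $- \frac{18897}{2698} \approx -7.0041$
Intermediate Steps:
$D{\left(l \right)} = 0$ ($D{\left(l \right)} = \left(-2\right) 0 = 0$)
$x{\left(U,a \right)} = U + 176 U a$ ($x{\left(U,a \right)} = 176 U a + U = U + 176 U a$)
$\frac{-6738 - 49953}{x{\left(181,D{\left(z \right)} \right)} + \left(\left(7862 + 1424\right) - 1373\right)} = \frac{-6738 - 49953}{181 \left(1 + 176 \cdot 0\right) + \left(\left(7862 + 1424\right) - 1373\right)} = - \frac{56691}{181 \left(1 + 0\right) + \left(9286 - 1373\right)} = - \frac{56691}{181 \cdot 1 + 7913} = - \frac{56691}{181 + 7913} = - \frac{56691}{8094} = \left(-56691\right) \frac{1}{8094} = - \frac{18897}{2698}$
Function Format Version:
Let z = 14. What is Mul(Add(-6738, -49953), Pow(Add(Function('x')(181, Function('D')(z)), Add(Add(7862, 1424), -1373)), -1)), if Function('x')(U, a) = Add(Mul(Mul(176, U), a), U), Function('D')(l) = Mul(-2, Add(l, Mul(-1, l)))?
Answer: Rational(-18897, 2698) ≈ -7.0041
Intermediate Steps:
Function('D')(l) = 0 (Function('D')(l) = Mul(-2, 0) = 0)
Function('x')(U, a) = Add(U, Mul(176, U, a)) (Function('x')(U, a) = Add(Mul(176, U, a), U) = Add(U, Mul(176, U, a)))
Mul(Add(-6738, -49953), Pow(Add(Function('x')(181, Function('D')(z)), Add(Add(7862, 1424), -1373)), -1)) = Mul(Add(-6738, -49953), Pow(Add(Mul(181, Add(1, Mul(176, 0))), Add(Add(7862, 1424), -1373)), -1)) = Mul(-56691, Pow(Add(Mul(181, Add(1, 0)), Add(9286, -1373)), -1)) = Mul(-56691, Pow(Add(Mul(181, 1), 7913), -1)) = Mul(-56691, Pow(Add(181, 7913), -1)) = Mul(-56691, Pow(8094, -1)) = Mul(-56691, Rational(1, 8094)) = Rational(-18897, 2698)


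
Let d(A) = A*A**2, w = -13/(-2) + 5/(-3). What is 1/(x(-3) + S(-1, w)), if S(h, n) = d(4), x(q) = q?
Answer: 1/61 ≈ 0.016393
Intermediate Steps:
w = 29/6 (w = -13*(-1/2) + 5*(-1/3) = 13/2 - 5/3 = 29/6 ≈ 4.8333)
d(A) = A**3
S(h, n) = 64 (S(h, n) = 4**3 = 64)
1/(x(-3) + S(-1, w)) = 1/(-3 + 64) = 1/61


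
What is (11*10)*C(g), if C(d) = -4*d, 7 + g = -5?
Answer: 5280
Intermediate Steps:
g = -12 (g = -7 - 5 = -12)
(11*10)*C(g) = (11*10)*(-4*(-12)) = 110*48 = 5280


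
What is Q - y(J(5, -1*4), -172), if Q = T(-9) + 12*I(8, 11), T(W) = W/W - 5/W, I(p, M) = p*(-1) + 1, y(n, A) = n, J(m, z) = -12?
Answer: -634/9 ≈ -70.444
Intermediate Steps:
I(p, M) = 1 - p (I(p, M) = -p + 1 = 1 - p)
T(W) = 1 - 5/W
Q = -742/9 (Q = (-5 - 9)/(-9) + 12*(1 - 1*8) = -⅑*(-14) + 12*(1 - 8) = 14/9 + 12*(-7) = 14/9 - 84 = -742/9 ≈ -82.444)
Q - y(J(5, -1*4), -172) = -742/9 - 1*(-12) = -742/9 + 12 = -634/9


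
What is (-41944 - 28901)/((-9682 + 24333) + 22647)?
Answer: -70845/37298 ≈ -1.8994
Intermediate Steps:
(-41944 - 28901)/((-9682 + 24333) + 22647) = -70845/(14651 + 22647) = -70845/37298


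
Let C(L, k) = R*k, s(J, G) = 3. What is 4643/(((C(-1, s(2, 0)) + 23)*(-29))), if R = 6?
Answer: -4643/1189 ≈ -3.9050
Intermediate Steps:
C(L, k) = 6*k
4643/(((C(-1, s(2, 0)) + 23)*(-29))) = 4643/(((6*3 + 23)*(-29))) = 4643/(((18 + 23)*(-29))) = 4643/((41*(-29))) = 4643/(-1189) = 4643*(-1/1189) = -4643/1189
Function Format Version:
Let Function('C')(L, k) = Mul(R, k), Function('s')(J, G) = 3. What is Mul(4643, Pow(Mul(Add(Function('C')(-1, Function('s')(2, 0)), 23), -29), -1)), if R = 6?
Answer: Rational(-4643, 1189) ≈ -3.9050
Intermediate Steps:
Function('C')(L, k) = Mul(6, k)
Mul(4643, Pow(Mul(Add(Function('C')(-1, Function('s')(2, 0)), 23), -29), -1)) = Mul(4643, Pow(Mul(Add(Mul(6, 3), 23), -29), -1)) = Mul(4643, Pow(Mul(Add(18, 23), -29), -1)) = Mul(4643, Pow(Mul(41, -29), -1)) = Mul(4643, Pow(-1189, -1)) = Mul(4643, Rational(-1, 1189)) = Rational(-4643, 1189)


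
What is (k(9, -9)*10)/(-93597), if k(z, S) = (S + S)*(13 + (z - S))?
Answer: 1860/31199 ≈ 0.059617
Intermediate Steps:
k(z, S) = 2*S*(13 + z - S) (k(z, S) = (2*S)*(13 + z - S) = 2*S*(13 + z - S))
(k(9, -9)*10)/(-93597) = ((2*(-9)*(13 + 9 - 1*(-9)))*10)/(-93597) = ((2*(-9)*(13 + 9 + 9))*10)*(-1/93597) = ((2*(-9)*31)*10)*(-1/93597) = -558*10*(-1/93597) = -5580*(-1/93597) = 1860/31199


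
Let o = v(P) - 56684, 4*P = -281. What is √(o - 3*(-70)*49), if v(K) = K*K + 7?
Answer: I*√663231/4 ≈ 203.6*I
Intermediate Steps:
P = -281/4 (P = (¼)*(-281) = -281/4 ≈ -70.250)
v(K) = 7 + K² (v(K) = K² + 7 = 7 + K²)
o = -827871/16 (o = (7 + (-281/4)²) - 56684 = (7 + 78961/16) - 56684 = 79073/16 - 56684 = -827871/16 ≈ -51742.)
√(o - 3*(-70)*49) = √(-827871/16 - 3*(-70)*49) = √(-827871/16 + 210*49) = √(-827871/16 + 10290) = √(-663231/16) = I*√663231/4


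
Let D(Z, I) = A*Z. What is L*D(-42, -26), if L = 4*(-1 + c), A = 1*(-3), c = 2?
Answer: 504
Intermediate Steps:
A = -3
D(Z, I) = -3*Z
L = 4 (L = 4*(-1 + 2) = 4*1 = 4)
L*D(-42, -26) = 4*(-3*(-42)) = 4*126 = 504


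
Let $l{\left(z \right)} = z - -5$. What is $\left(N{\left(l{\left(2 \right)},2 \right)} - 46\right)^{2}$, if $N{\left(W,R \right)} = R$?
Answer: $1936$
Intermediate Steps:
$l{\left(z \right)} = 5 + z$ ($l{\left(z \right)} = z + 5 = 5 + z$)
$\left(N{\left(l{\left(2 \right)},2 \right)} - 46\right)^{2} = \left(2 - 46\right)^{2} = \left(-44\right)^{2} = 1936$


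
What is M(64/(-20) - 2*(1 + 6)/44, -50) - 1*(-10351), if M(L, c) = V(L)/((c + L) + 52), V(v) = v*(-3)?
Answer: 1727456/167 ≈ 10344.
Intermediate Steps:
V(v) = -3*v
M(L, c) = -3*L/(52 + L + c) (M(L, c) = (-3*L)/((c + L) + 52) = (-3*L)/((L + c) + 52) = (-3*L)/(52 + L + c) = -3*L/(52 + L + c))
M(64/(-20) - 2*(1 + 6)/44, -50) - 1*(-10351) = -3*(64/(-20) - 2*(1 + 6)/44)/(52 + (64/(-20) - 2*(1 + 6)/44) - 50) - 1*(-10351) = -3*(64*(-1/20) - 2*7*(1/44))/(52 + (64*(-1/20) - 2*7*(1/44)) - 50) + 10351 = -3*(-16/5 - 14*1/44)/(52 + (-16/5 - 14*1/44) - 50) + 10351 = -3*(-16/5 - 7/22)/(52 + (-16/5 - 7/22) - 50) + 10351 = -3*(-387/110)/(52 - 387/110 - 50) + 10351 = -3*(-387/110)/(-167/110) + 10351 = -3*(-387/110)*(-110/167) + 10351 = -1161/167 + 10351 = 1727456/167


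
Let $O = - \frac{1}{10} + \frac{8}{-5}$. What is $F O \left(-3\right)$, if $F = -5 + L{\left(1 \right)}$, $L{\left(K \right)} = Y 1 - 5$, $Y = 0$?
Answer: $-51$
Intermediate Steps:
$L{\left(K \right)} = -5$ ($L{\left(K \right)} = 0 \cdot 1 - 5 = 0 - 5 = -5$)
$F = -10$ ($F = -5 - 5 = -10$)
$O = - \frac{17}{10}$ ($O = \left(-1\right) \frac{1}{10} + 8 \left(- \frac{1}{5}\right) = - \frac{1}{10} - \frac{8}{5} = - \frac{17}{10} \approx -1.7$)
$F O \left(-3\right) = \left(-10\right) \left(- \frac{17}{10}\right) \left(-3\right) = 17 \left(-3\right) = -51$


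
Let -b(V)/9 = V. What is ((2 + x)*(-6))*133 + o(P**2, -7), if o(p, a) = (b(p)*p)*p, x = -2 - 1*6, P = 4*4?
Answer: -150990156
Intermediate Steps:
P = 16
b(V) = -9*V
x = -8 (x = -2 - 6 = -8)
o(p, a) = -9*p**3 (o(p, a) = ((-9*p)*p)*p = (-9*p**2)*p = -9*p**3)
((2 + x)*(-6))*133 + o(P**2, -7) = ((2 - 8)*(-6))*133 - 9*(16**2)**3 = -6*(-6)*133 - 9*256**3 = 36*133 - 9*16777216 = 4788 - 150994944 = -150990156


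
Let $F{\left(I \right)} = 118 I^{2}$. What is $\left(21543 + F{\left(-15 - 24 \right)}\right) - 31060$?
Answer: $169961$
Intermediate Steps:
$\left(21543 + F{\left(-15 - 24 \right)}\right) - 31060 = \left(21543 + 118 \left(-15 - 24\right)^{2}\right) - 31060 = \left(21543 + 118 \left(-39\right)^{2}\right) - 31060 = \left(21543 + 118 \cdot 1521\right) - 31060 = \left(21543 + 179478\right) - 31060 = 201021 - 31060 = 169961$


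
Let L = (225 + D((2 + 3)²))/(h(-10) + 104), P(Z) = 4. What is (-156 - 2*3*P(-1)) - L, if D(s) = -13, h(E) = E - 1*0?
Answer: -8566/47 ≈ -182.26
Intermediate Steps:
h(E) = E (h(E) = E + 0 = E)
L = 106/47 (L = (225 - 13)/(-10 + 104) = 212/94 = 212*(1/94) = 106/47 ≈ 2.2553)
(-156 - 2*3*P(-1)) - L = (-156 - 2*3*4) - 1*106/47 = (-156 - 6*4) - 106/47 = (-156 - 1*24) - 106/47 = (-156 - 24) - 106/47 = -180 - 106/47 = -8566/47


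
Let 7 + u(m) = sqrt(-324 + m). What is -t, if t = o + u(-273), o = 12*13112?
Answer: -157337 - I*sqrt(597) ≈ -1.5734e+5 - 24.434*I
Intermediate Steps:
u(m) = -7 + sqrt(-324 + m)
o = 157344
t = 157337 + I*sqrt(597) (t = 157344 + (-7 + sqrt(-324 - 273)) = 157344 + (-7 + sqrt(-597)) = 157344 + (-7 + I*sqrt(597)) = 157337 + I*sqrt(597) ≈ 1.5734e+5 + 24.434*I)
-t = -(157337 + I*sqrt(597)) = -157337 - I*sqrt(597)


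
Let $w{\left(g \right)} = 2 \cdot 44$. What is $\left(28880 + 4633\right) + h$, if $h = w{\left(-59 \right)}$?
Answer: $33601$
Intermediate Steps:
$w{\left(g \right)} = 88$
$h = 88$
$\left(28880 + 4633\right) + h = \left(28880 + 4633\right) + 88 = 33513 + 88 = 33601$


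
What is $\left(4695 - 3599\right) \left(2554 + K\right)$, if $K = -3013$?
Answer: $-503064$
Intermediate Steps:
$\left(4695 - 3599\right) \left(2554 + K\right) = \left(4695 - 3599\right) \left(2554 - 3013\right) = 1096 \left(-459\right) = -503064$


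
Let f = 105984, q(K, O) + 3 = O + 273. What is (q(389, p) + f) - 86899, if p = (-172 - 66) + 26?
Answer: 19143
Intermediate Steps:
p = -212 (p = -238 + 26 = -212)
q(K, O) = 270 + O (q(K, O) = -3 + (O + 273) = -3 + (273 + O) = 270 + O)
(q(389, p) + f) - 86899 = ((270 - 212) + 105984) - 86899 = (58 + 105984) - 86899 = 106042 - 86899 = 19143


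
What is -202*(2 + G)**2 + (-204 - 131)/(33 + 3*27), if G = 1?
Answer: -207587/114 ≈ -1820.9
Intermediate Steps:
-202*(2 + G)**2 + (-204 - 131)/(33 + 3*27) = -202*(2 + 1)**2 + (-204 - 131)/(33 + 3*27) = -202*3**2 - 335/(33 + 81) = -202*9 - 335/114 = -1818 - 335*1/114 = -1818 - 335/114 = -207587/114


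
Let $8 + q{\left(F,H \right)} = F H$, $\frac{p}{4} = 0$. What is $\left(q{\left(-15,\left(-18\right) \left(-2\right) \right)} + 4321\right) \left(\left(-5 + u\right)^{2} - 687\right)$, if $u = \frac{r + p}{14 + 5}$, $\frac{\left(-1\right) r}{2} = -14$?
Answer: $- \frac{918793414}{361} \approx -2.5451 \cdot 10^{6}$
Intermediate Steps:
$p = 0$ ($p = 4 \cdot 0 = 0$)
$r = 28$ ($r = \left(-2\right) \left(-14\right) = 28$)
$u = \frac{28}{19}$ ($u = \frac{28 + 0}{14 + 5} = \frac{28}{19} \approx 1.4737$)
$q{\left(F,H \right)} = -8 + F H$
$\left(q{\left(-15,\left(-18\right) \left(-2\right) \right)} + 4321\right) \left(\left(-5 + u\right)^{2} - 687\right) = \left(\left(-8 - 15 \left(\left(-18\right) \left(-2\right)\right)\right) + 4321\right) \left(\left(-5 + \frac{28}{19}\right)^{2} - 687\right) = \left(\left(-8 - 540\right) + 4321\right) \left(\left(- \frac{67}{19}\right)^{2} - 687\right) = \left(\left(-8 - 540\right) + 4321\right) \left(\frac{4489}{361} - 687\right) = \left(-548 + 4321\right) \left(- \frac{243518}{361}\right) = 3773 \left(- \frac{243518}{361}\right) = - \frac{918793414}{361}$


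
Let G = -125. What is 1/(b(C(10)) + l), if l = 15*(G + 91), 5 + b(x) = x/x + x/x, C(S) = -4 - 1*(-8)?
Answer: -1/513 ≈ -0.0019493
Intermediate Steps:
C(S) = 4 (C(S) = -4 + 8 = 4)
b(x) = -3 (b(x) = -5 + (x/x + x/x) = -5 + (1 + 1) = -5 + 2 = -3)
l = -510 (l = 15*(-125 + 91) = 15*(-34) = -510)
1/(b(C(10)) + l) = 1/(-3 - 510) = 1/(-513) = -1/513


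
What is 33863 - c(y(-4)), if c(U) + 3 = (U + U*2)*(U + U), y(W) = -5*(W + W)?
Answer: 24266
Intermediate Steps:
y(W) = -10*W
c(U) = -3 + 6*U² (c(U) = -3 + (U + U*2)*(U + U) = -3 + (U + 2*U)*(2*U) = -3 + (3*U)*(2*U) = -3 + 6*U²)
33863 - c(y(-4)) = 33863 - (-3 + 6*(-10*(-4))²) = 33863 - (-3 + 6*40²) = 33863 - (-3 + 6*1600) = 33863 - (-3 + 9600) = 33863 - 1*9597 = 33863 - 9597 = 24266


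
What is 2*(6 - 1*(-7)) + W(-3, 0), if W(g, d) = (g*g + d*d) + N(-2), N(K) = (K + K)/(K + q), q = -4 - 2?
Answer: 71/2 ≈ 35.500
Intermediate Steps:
q = -6
N(K) = 2*K/(-6 + K) (N(K) = (K + K)/(K - 6) = (2*K)/(-6 + K) = 2*K/(-6 + K))
W(g, d) = 1/2 + d**2 + g**2 (W(g, d) = (g*g + d*d) + 2*(-2)/(-6 - 2) = (g**2 + d**2) + 2*(-2)/(-8) = (d**2 + g**2) + 2*(-2)*(-1/8) = (d**2 + g**2) + 1/2 = 1/2 + d**2 + g**2)
2*(6 - 1*(-7)) + W(-3, 0) = 2*(6 - 1*(-7)) + (1/2 + 0**2 + (-3)**2) = 2*(6 + 7) + (1/2 + 0 + 9) = 2*13 + 19/2 = 26 + 19/2 = 71/2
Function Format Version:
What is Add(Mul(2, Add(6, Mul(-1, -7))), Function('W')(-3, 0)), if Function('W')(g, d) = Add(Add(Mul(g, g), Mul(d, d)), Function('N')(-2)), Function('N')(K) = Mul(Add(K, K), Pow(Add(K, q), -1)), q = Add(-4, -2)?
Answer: Rational(71, 2) ≈ 35.500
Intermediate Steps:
q = -6
Function('N')(K) = Mul(2, K, Pow(Add(-6, K), -1)) (Function('N')(K) = Mul(Add(K, K), Pow(Add(K, -6), -1)) = Mul(Mul(2, K), Pow(Add(-6, K), -1)) = Mul(2, K, Pow(Add(-6, K), -1)))
Function('W')(g, d) = Add(Rational(1, 2), Pow(d, 2), Pow(g, 2)) (Function('W')(g, d) = Add(Add(Mul(g, g), Mul(d, d)), Mul(2, -2, Pow(Add(-6, -2), -1))) = Add(Add(Pow(g, 2), Pow(d, 2)), Mul(2, -2, Pow(-8, -1))) = Add(Add(Pow(d, 2), Pow(g, 2)), Mul(2, -2, Rational(-1, 8))) = Add(Add(Pow(d, 2), Pow(g, 2)), Rational(1, 2)) = Add(Rational(1, 2), Pow(d, 2), Pow(g, 2)))
Add(Mul(2, Add(6, Mul(-1, -7))), Function('W')(-3, 0)) = Add(Mul(2, Add(6, Mul(-1, -7))), Add(Rational(1, 2), Pow(0, 2), Pow(-3, 2))) = Add(Mul(2, Add(6, 7)), Add(Rational(1, 2), 0, 9)) = Add(Mul(2, 13), Rational(19, 2)) = Add(26, Rational(19, 2)) = Rational(71, 2)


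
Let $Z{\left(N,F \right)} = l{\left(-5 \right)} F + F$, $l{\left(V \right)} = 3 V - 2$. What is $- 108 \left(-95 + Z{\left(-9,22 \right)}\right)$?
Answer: $48276$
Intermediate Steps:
$l{\left(V \right)} = -2 + 3 V$
$Z{\left(N,F \right)} = - 16 F$ ($Z{\left(N,F \right)} = \left(-2 + 3 \left(-5\right)\right) F + F = \left(-2 - 15\right) F + F = - 17 F + F = - 16 F$)
$- 108 \left(-95 + Z{\left(-9,22 \right)}\right) = - 108 \left(-95 - 352\right) = \left(-108\right) \left(-447\right) = 48276$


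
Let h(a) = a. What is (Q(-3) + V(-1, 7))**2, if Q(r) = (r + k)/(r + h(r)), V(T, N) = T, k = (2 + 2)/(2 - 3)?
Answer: 1/36 ≈ 0.027778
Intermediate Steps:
k = -4 (k = 4/(-1) = 4*(-1) = -4)
Q(r) = (-4 + r)/(2*r) (Q(r) = (r - 4)/(r + r) = (-4 + r)/((2*r)) = (-4 + r)*(1/(2*r)) = (-4 + r)/(2*r))
(Q(-3) + V(-1, 7))**2 = ((1/2)*(-4 - 3)/(-3) - 1)**2 = ((1/2)*(-1/3)*(-7) - 1)**2 = (7/6 - 1)**2 = (1/6)**2 = 1/36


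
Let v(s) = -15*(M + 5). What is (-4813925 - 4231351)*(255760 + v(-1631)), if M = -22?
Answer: -2315726335140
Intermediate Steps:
v(s) = 255 (v(s) = -15*(-22 + 5) = -15*(-17) = 255)
(-4813925 - 4231351)*(255760 + v(-1631)) = (-4813925 - 4231351)*(255760 + 255) = -9045276*256015 = -2315726335140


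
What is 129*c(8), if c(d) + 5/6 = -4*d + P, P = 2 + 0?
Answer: -7955/2 ≈ -3977.5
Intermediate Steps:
P = 2
c(d) = 7/6 - 4*d (c(d) = -⅚ + (-4*d + 2) = -⅚ + (2 - 4*d) = 7/6 - 4*d)
129*c(8) = 129*(7/6 - 4*8) = 129*(7/6 - 32) = 129*(-185/6) = -7955/2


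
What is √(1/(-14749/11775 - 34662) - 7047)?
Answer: 16*I*√4585901926779497262/408159799 ≈ 83.946*I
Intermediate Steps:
√(1/(-14749/11775 - 34662) - 7047) = √(1/(-408159799/11775) - 7047) = √(-11775/408159799 - 7047) = √(-2876302115328/408159799) = 16*I*√4585901926779497262/408159799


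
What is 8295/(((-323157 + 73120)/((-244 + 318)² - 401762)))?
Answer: 3287192370/250037 ≈ 13147.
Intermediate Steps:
8295/(((-323157 + 73120)/((-244 + 318)² - 401762))) = 8295/((-250037/(74² - 401762))) = 8295/((-250037/(5476 - 401762))) = 8295/((-250037/(-396286))) = 8295/((-250037*(-1/396286))) = 8295/(250037/396286) = 8295*(396286/250037) = 3287192370/250037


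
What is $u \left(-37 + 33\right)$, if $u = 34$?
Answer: $-136$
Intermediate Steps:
$u \left(-37 + 33\right) = 34 \left(-37 + 33\right) = 34 \left(-4\right) = -136$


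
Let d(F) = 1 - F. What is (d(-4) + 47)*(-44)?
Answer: -2288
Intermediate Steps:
(d(-4) + 47)*(-44) = ((1 - 1*(-4)) + 47)*(-44) = ((1 + 4) + 47)*(-44) = (5 + 47)*(-44) = 52*(-44) = -2288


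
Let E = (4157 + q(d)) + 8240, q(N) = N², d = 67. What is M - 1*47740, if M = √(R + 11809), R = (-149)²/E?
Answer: -47740 + 15*√14966922986/16886 ≈ -47631.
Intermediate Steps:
E = 16886 (E = (4157 + 67²) + 8240 = (4157 + 4489) + 8240 = 8646 + 8240 = 16886)
R = 22201/16886 (R = (-149)²/16886 = 22201*(1/16886) = 22201/16886 ≈ 1.3148)
M = 15*√14966922986/16886 (M = √(22201/16886 + 11809) = √(199428975/16886) = 15*√14966922986/16886 ≈ 108.68)
M - 1*47740 = 15*√14966922986/16886 - 1*47740 = 15*√14966922986/16886 - 47740 = -47740 + 15*√14966922986/16886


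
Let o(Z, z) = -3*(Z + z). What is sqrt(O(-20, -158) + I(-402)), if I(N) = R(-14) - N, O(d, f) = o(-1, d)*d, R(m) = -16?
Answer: I*sqrt(874) ≈ 29.563*I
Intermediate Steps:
o(Z, z) = -3*Z - 3*z
O(d, f) = d*(3 - 3*d) (O(d, f) = (-3*(-1) - 3*d)*d = (3 - 3*d)*d = d*(3 - 3*d))
I(N) = -16 - N
sqrt(O(-20, -158) + I(-402)) = sqrt(3*(-20)*(1 - 1*(-20)) + (-16 - 1*(-402))) = sqrt(3*(-20)*(1 + 20) + (-16 + 402)) = sqrt(3*(-20)*21 + 386) = sqrt(-1260 + 386) = sqrt(-874) = I*sqrt(874)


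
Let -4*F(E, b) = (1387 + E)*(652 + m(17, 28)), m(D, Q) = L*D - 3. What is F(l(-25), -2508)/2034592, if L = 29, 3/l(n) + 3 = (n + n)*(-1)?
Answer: -4653079/23906456 ≈ -0.19464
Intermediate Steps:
l(n) = 3/(-3 - 2*n) (l(n) = 3/(-3 + (n + n)*(-1)) = 3/(-3 + (2*n)*(-1)) = 3/(-3 - 2*n))
m(D, Q) = -3 + 29*D (m(D, Q) = 29*D - 3 = -3 + 29*D)
F(E, b) = -791977/2 - 571*E/2 (F(E, b) = -(1387 + E)*(652 + (-3 + 29*17))/4 = -(1387 + E)*(652 + (-3 + 493))/4 = -(1387 + E)*(652 + 490)/4 = -(1387 + E)*1142/4 = -(1583954 + 1142*E)/4 = -791977/2 - 571*E/2)
F(l(-25), -2508)/2034592 = (-791977/2 - (-1713)/(2*(3 + 2*(-25))))/2034592 = (-791977/2 - (-1713)/(2*(3 - 50)))*(1/2034592) = (-791977/2 - (-1713)/(2*(-47)))*(1/2034592) = (-791977/2 - (-1713)*(-1)/(2*47))*(1/2034592) = (-791977/2 - 571/2*3/47)*(1/2034592) = (-791977/2 - 1713/94)*(1/2034592) = -18612316/47*1/2034592 = -4653079/23906456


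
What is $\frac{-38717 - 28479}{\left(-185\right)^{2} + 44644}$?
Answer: $- \frac{67196}{78869} \approx -0.852$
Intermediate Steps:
$\frac{-38717 - 28479}{\left(-185\right)^{2} + 44644} = - \frac{67196}{34225 + 44644} = - \frac{67196}{78869}$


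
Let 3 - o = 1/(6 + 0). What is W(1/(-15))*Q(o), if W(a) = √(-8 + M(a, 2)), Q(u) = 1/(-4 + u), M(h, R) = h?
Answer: -22*I*√15/35 ≈ -2.4344*I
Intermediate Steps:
o = 17/6 (o = 3 - 1/(6 + 0) = 3 - 1/6 = 3 - 1*⅙ = 3 - ⅙ = 17/6 ≈ 2.8333)
W(a) = √(-8 + a)
W(1/(-15))*Q(o) = √(-8 + 1/(-15))/(-4 + 17/6) = √(-8 - 1/15)/(-7/6) = √(-121/15)*(-6/7) = (11*I*√15/15)*(-6/7) = -22*I*√15/35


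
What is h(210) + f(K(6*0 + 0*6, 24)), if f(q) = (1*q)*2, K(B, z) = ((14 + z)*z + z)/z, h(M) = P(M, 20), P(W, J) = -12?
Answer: 66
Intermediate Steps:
h(M) = -12
K(B, z) = (z + z*(14 + z))/z (K(B, z) = (z*(14 + z) + z)/z = (z + z*(14 + z))/z)
f(q) = 2*q (f(q) = q*2 = 2*q)
h(210) + f(K(6*0 + 0*6, 24)) = -12 + 2*(15 + 24) = -12 + 2*39 = -12 + 78 = 66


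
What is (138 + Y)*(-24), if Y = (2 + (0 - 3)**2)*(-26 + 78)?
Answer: -17040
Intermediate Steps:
Y = 572 (Y = (2 + (-3)**2)*52 = (2 + 9)*52 = 11*52 = 572)
(138 + Y)*(-24) = (138 + 572)*(-24) = 710*(-24) = -17040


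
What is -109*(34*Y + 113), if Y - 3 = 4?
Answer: -38259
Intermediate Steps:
Y = 7 (Y = 3 + 4 = 7)
-109*(34*Y + 113) = -109*(34*7 + 113) = -109*(238 + 113) = -109*351 = -38259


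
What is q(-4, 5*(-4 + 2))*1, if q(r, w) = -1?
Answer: -1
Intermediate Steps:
q(-4, 5*(-4 + 2))*1 = -1*1 = -1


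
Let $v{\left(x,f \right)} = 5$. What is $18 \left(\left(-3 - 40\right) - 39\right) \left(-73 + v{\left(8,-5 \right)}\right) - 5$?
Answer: $100363$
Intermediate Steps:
$18 \left(\left(-3 - 40\right) - 39\right) \left(-73 + v{\left(8,-5 \right)}\right) - 5 = 18 \left(\left(-3 - 40\right) - 39\right) \left(-73 + 5\right) - 5 = 18 \left(\left(-3 - 40\right) - 39\right) \left(-68\right) - 5 = 18 \left(-43 - 39\right) \left(-68\right) - 5 = 18 \left(\left(-82\right) \left(-68\right)\right) - 5 = 18 \cdot 5576 - 5 = 100368 - 5 = 100363$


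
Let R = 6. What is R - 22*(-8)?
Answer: 182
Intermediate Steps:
R - 22*(-8) = 6 - 22*(-8) = 6 + 176 = 182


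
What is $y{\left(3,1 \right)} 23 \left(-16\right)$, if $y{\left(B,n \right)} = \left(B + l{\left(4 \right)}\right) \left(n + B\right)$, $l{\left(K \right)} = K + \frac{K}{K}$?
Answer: $-11776$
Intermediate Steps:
$l{\left(K \right)} = 1 + K$ ($l{\left(K \right)} = K + 1 = 1 + K$)
$y{\left(B,n \right)} = \left(5 + B\right) \left(B + n\right)$ ($y{\left(B,n \right)} = \left(B + \left(1 + 4\right)\right) \left(n + B\right) = \left(B + 5\right) \left(B + n\right) = \left(5 + B\right) \left(B + n\right)$)
$y{\left(3,1 \right)} 23 \left(-16\right) = \left(3^{2} + 5 \cdot 3 + 5 \cdot 1 + 3 \cdot 1\right) 23 \left(-16\right) = \left(9 + 15 + 5 + 3\right) 23 \left(-16\right) = 32 \cdot 23 \left(-16\right) = 736 \left(-16\right) = -11776$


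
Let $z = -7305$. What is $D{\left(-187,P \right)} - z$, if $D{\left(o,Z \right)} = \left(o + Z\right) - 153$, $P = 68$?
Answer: $7033$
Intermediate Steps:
$D{\left(o,Z \right)} = -153 + Z + o$ ($D{\left(o,Z \right)} = \left(Z + o\right) - 153 = -153 + Z + o$)
$D{\left(-187,P \right)} - z = \left(-153 + 68 - 187\right) - -7305 = -272 + 7305 = 7033$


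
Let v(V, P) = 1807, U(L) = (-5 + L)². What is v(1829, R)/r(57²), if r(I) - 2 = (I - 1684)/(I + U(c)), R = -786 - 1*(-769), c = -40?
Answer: 9530118/12113 ≈ 786.77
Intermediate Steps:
R = -17 (R = -786 + 769 = -17)
r(I) = 2 + (-1684 + I)/(2025 + I) (r(I) = 2 + (I - 1684)/(I + (-5 - 40)²) = 2 + (-1684 + I)/(I + (-45)²) = 2 + (-1684 + I)/(I + 2025) = 2 + (-1684 + I)/(2025 + I))
v(1829, R)/r(57²) = 1807/(((2366 + 3*57²)/(2025 + 57²))) = 1807/(((2366 + 3*3249)/(2025 + 3249))) = 1807/(((2366 + 9747)/5274)) = 1807/(((1/5274)*12113)) = 1807/(12113/5274) = 1807*(5274/12113) = 9530118/12113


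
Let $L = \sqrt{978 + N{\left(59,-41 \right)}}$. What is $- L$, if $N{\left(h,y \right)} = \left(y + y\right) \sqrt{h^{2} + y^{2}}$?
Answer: $- \sqrt{978 - 82 \sqrt{5162}} \approx - 70.096 i$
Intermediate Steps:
$N{\left(h,y \right)} = 2 y \sqrt{h^{2} + y^{2}}$
$L = \sqrt{978 - 82 \sqrt{5162}}$ ($L = \sqrt{978 + 2 \left(-41\right) \sqrt{59^{2} + \left(-41\right)^{2}}} = \sqrt{978 + 2 \left(-41\right) \sqrt{3481 + 1681}} = \sqrt{978 + 2 \left(-41\right) \sqrt{5162}} = \sqrt{978 - 82 \sqrt{5162}} \approx 70.096 i$)
$- L = - \sqrt{978 - 82 \sqrt{5162}}$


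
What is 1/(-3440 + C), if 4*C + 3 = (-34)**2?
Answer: -4/12607 ≈ -0.00031728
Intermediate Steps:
C = 1153/4 (C = -3/4 + (1/4)*(-34)**2 = -3/4 + (1/4)*1156 = -3/4 + 289 = 1153/4 ≈ 288.25)
1/(-3440 + C) = 1/(-3440 + 1153/4) = 1/(-12607/4) = -4/12607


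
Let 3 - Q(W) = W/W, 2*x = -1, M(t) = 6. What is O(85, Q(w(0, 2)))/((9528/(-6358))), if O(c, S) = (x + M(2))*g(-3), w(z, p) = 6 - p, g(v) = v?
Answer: 34969/3176 ≈ 11.010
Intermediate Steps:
x = -½ (x = (½)*(-1) = -½ ≈ -0.50000)
Q(W) = 2 (Q(W) = 3 - W/W = 3 - 1*1 = 3 - 1 = 2)
O(c, S) = -33/2 (O(c, S) = (-½ + 6)*(-3) = (11/2)*(-3) = -33/2)
O(85, Q(w(0, 2)))/((9528/(-6358))) = -33/(2*(9528/(-6358))) = -33/(2*(9528*(-1/6358))) = -33/(2*(-4764/3179)) = -33/2*(-3179/4764) = 34969/3176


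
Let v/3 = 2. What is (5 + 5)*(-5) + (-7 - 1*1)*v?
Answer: -98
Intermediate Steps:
v = 6 (v = 3*2 = 6)
(5 + 5)*(-5) + (-7 - 1*1)*v = (5 + 5)*(-5) + (-7 - 1*1)*6 = 10*(-5) + (-7 - 1)*6 = -50 - 8*6 = -50 - 48 = -98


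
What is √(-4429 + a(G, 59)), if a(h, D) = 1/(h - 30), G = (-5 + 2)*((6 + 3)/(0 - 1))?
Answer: 2*I*√9966/3 ≈ 66.553*I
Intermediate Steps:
G = 27 (G = -27/(-1) = -27*(-1) = -3*(-9) = 27)
a(h, D) = 1/(-30 + h)
√(-4429 + a(G, 59)) = √(-4429 + 1/(-30 + 27)) = √(-4429 + 1/(-3)) = √(-4429 - ⅓) = √(-13288/3) = 2*I*√9966/3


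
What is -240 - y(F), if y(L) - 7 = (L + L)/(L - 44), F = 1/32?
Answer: -347527/1407 ≈ -247.00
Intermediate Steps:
F = 1/32 ≈ 0.031250
y(L) = 7 + 2*L/(-44 + L) (y(L) = 7 + (L + L)/(L - 44) = 7 + (2*L)/(-44 + L) = 7 + 2*L/(-44 + L))
-240 - y(F) = -240 - (-308 + 9*(1/32))/(-44 + 1/32) = -240 - (-308 + 9/32)/(-1407/32) = -240 - (-32)*(-9847)/(1407*32) = -240 - 1*9847/1407 = -240 - 9847/1407 = -347527/1407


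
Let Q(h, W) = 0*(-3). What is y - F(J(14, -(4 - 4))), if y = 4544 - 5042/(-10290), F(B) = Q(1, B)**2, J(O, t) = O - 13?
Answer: 23381401/5145 ≈ 4544.5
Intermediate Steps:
Q(h, W) = 0
J(O, t) = -13 + O
F(B) = 0 (F(B) = 0**2 = 0)
y = 23381401/5145 (y = 4544 - 5042*(-1/10290) = 4544 + 2521/5145 = 23381401/5145 ≈ 4544.5)
y - F(J(14, -(4 - 4))) = 23381401/5145 - 1*0 = 23381401/5145 + 0 = 23381401/5145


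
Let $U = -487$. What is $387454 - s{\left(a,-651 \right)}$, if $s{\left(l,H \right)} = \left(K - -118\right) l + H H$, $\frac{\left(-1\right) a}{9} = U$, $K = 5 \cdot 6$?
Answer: $-685031$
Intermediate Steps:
$K = 30$
$a = 4383$ ($a = \left(-9\right) \left(-487\right) = 4383$)
$s{\left(l,H \right)} = H^{2} + 148 l$ ($s{\left(l,H \right)} = \left(30 - -118\right) l + H H = \left(30 + 118\right) l + H^{2} = 148 l + H^{2} = H^{2} + 148 l$)
$387454 - s{\left(a,-651 \right)} = 387454 - \left(\left(-651\right)^{2} + 148 \cdot 4383\right) = 387454 - \left(423801 + 648684\right) = 387454 - 1072485 = -685031$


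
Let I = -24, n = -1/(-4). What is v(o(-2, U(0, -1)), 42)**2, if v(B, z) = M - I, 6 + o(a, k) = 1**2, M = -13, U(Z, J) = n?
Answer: 121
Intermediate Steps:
n = 1/4 (n = -1*(-1/4) = 1/4 ≈ 0.25000)
U(Z, J) = 1/4
o(a, k) = -5 (o(a, k) = -6 + 1**2 = -6 + 1 = -5)
v(B, z) = 11 (v(B, z) = -13 - 1*(-24) = -13 + 24 = 11)
v(o(-2, U(0, -1)), 42)**2 = 11**2 = 121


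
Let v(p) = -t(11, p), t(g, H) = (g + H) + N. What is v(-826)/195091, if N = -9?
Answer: 824/195091 ≈ 0.0042237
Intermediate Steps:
t(g, H) = -9 + H + g (t(g, H) = (g + H) - 9 = (H + g) - 9 = -9 + H + g)
v(p) = -2 - p (v(p) = -(-9 + p + 11) = -(2 + p) = -2 - p)
v(-826)/195091 = (-2 - 1*(-826))/195091 = (-2 + 826)*(1/195091) = 824*(1/195091) = 824/195091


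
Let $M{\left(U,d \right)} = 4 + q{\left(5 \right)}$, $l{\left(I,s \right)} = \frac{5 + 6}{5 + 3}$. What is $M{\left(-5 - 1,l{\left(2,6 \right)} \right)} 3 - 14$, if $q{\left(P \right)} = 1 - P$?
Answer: $-14$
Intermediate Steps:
$l{\left(I,s \right)} = \frac{11}{8}$
$M{\left(U,d \right)} = 0$ ($M{\left(U,d \right)} = 4 + \left(1 - 5\right) = 4 - 4 = 0$)
$M{\left(-5 - 1,l{\left(2,6 \right)} \right)} 3 - 14 = 0 \cdot 3 - 14 = 0 - 14 = -14$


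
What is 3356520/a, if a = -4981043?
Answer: -3356520/4981043 ≈ -0.67386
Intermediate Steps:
3356520/a = 3356520/(-4981043) = 3356520*(-1/4981043) = -3356520/4981043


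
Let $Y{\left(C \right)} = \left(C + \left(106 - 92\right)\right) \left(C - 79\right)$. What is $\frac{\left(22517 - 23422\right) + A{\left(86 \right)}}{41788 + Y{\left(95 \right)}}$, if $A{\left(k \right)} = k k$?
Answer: $\frac{6491}{43532} \approx 0.14911$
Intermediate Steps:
$A{\left(k \right)} = k^{2}$
$Y{\left(C \right)} = \left(-79 + C\right) \left(14 + C\right)$ ($Y{\left(C \right)} = \left(C + \left(106 - 92\right)\right) \left(-79 + C\right) = \left(C + 14\right) \left(-79 + C\right) = \left(14 + C\right) \left(-79 + C\right) = \left(-79 + C\right) \left(14 + C\right)$)
$\frac{\left(22517 - 23422\right) + A{\left(86 \right)}}{41788 + Y{\left(95 \right)}} = \frac{\left(22517 - 23422\right) + 86^{2}}{41788 - \left(7281 - 9025\right)} = \frac{\left(22517 - 23422\right) + 7396}{41788 - -1744} = \frac{-905 + 7396}{41788 + 1744} = \frac{6491}{43532}$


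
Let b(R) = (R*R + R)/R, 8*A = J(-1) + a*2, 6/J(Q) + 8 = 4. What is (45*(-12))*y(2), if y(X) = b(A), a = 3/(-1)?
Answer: -135/4 ≈ -33.750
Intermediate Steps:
a = -3 (a = 3*(-1) = -3)
J(Q) = -3/2 (J(Q) = 6/(-8 + 4) = 6/(-4) = 6*(-¼) = -3/2)
A = -15/16 (A = (-3/2 - 3*2)/8 = (-3/2 - 6)/8 = (⅛)*(-15/2) = -15/16 ≈ -0.93750)
b(R) = (R + R²)/R (b(R) = (R² + R)/R = (R + R²)/R)
y(X) = 1/16 (y(X) = 1 - 15/16 = 1/16)
(45*(-12))*y(2) = (45*(-12))*(1/16) = -540*1/16 = -135/4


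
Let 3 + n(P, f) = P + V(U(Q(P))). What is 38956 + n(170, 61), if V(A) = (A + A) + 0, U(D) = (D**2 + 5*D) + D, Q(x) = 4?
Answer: 39203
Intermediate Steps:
U(D) = D**2 + 6*D
V(A) = 2*A (V(A) = 2*A + 0 = 2*A)
n(P, f) = 77 + P (n(P, f) = -3 + (P + 2*(4*(6 + 4))) = -3 + (P + 2*(4*10)) = -3 + (P + 2*40) = -3 + (P + 80) = -3 + (80 + P) = 77 + P)
38956 + n(170, 61) = 38956 + (77 + 170) = 38956 + 247 = 39203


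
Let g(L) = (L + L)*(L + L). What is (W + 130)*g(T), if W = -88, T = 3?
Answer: 1512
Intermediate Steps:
g(L) = 4*L² (g(L) = (2*L)*(2*L) = 4*L²)
(W + 130)*g(T) = (-88 + 130)*(4*3²) = 42*(4*9) = 42*36 = 1512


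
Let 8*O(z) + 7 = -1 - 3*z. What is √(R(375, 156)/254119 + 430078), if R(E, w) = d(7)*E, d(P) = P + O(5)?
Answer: √444366684906894178/1016476 ≈ 655.80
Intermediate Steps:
O(z) = -1 - 3*z/8 (O(z) = -7/8 + (-1 - 3*z)/8 = -7/8 + (-⅛ - 3*z/8) = -1 - 3*z/8)
d(P) = -23/8 + P (d(P) = P + (-1 - 3/8*5) = P + (-1 - 15/8) = P - 23/8 = -23/8 + P)
R(E, w) = 33*E/8 (R(E, w) = (-23/8 + 7)*E = 33*E/8)
√(R(375, 156)/254119 + 430078) = √(((33/8)*375)/254119 + 430078) = √((12375/8)*(1/254119) + 430078) = √(12375/2032952 + 430078) = √(874327942631/2032952) = √444366684906894178/1016476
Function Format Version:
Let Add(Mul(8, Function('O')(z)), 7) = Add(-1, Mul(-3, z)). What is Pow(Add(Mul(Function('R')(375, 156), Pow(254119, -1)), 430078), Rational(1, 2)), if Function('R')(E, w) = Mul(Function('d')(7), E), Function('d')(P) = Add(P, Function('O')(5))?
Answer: Mul(Rational(1, 1016476), Pow(444366684906894178, Rational(1, 2))) ≈ 655.80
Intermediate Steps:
Function('O')(z) = Add(-1, Mul(Rational(-3, 8), z)) (Function('O')(z) = Add(Rational(-7, 8), Mul(Rational(1, 8), Add(-1, Mul(-3, z)))) = Add(Rational(-7, 8), Add(Rational(-1, 8), Mul(Rational(-3, 8), z))) = Add(-1, Mul(Rational(-3, 8), z)))
Function('d')(P) = Add(Rational(-23, 8), P) (Function('d')(P) = Add(P, Add(-1, Mul(Rational(-3, 8), 5))) = Add(P, Add(-1, Rational(-15, 8))) = Add(P, Rational(-23, 8)) = Add(Rational(-23, 8), P))
Function('R')(E, w) = Mul(Rational(33, 8), E) (Function('R')(E, w) = Mul(Add(Rational(-23, 8), 7), E) = Mul(Rational(33, 8), E))
Pow(Add(Mul(Function('R')(375, 156), Pow(254119, -1)), 430078), Rational(1, 2)) = Pow(Add(Mul(Mul(Rational(33, 8), 375), Pow(254119, -1)), 430078), Rational(1, 2)) = Pow(Add(Mul(Rational(12375, 8), Rational(1, 254119)), 430078), Rational(1, 2)) = Pow(Add(Rational(12375, 2032952), 430078), Rational(1, 2)) = Pow(Rational(874327942631, 2032952), Rational(1, 2)) = Mul(Rational(1, 1016476), Pow(444366684906894178, Rational(1, 2)))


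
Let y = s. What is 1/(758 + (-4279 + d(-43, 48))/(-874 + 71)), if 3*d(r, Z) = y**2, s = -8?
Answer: 2409/1838795 ≈ 0.0013101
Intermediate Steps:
y = -8
d(r, Z) = 64/3 (d(r, Z) = (1/3)*(-8)**2 = (1/3)*64 = 64/3)
1/(758 + (-4279 + d(-43, 48))/(-874 + 71)) = 1/(758 + (-4279 + 64/3)/(-874 + 71)) = 1/(758 - 12773/3/(-803)) = 1/(758 - 12773/3*(-1/803)) = 1/(758 + 12773/2409) = 1/(1838795/2409) = 2409/1838795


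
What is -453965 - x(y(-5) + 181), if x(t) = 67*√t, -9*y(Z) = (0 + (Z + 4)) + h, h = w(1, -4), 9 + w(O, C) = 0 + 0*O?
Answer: -453965 - 67*√1639/3 ≈ -4.5487e+5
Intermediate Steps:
w(O, C) = -9 (w(O, C) = -9 + (0 + 0*O) = -9 + (0 + 0) = -9 + 0 = -9)
h = -9
y(Z) = 5/9 - Z/9 (y(Z) = -((0 + (Z + 4)) - 9)/9 = -((0 + (4 + Z)) - 9)/9 = -((4 + Z) - 9)/9 = -(-5 + Z)/9 = 5/9 - Z/9)
-453965 - x(y(-5) + 181) = -453965 - 67*√((5/9 - ⅑*(-5)) + 181) = -453965 - 67*√((5/9 + 5/9) + 181) = -453965 - 67*√(10/9 + 181) = -453965 - 67*√(1639/9) = -453965 - 67*√1639/3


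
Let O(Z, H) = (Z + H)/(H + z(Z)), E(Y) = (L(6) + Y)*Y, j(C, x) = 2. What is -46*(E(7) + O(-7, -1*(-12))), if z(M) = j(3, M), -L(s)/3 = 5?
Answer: 17917/7 ≈ 2559.6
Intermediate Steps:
L(s) = -15 (L(s) = -3*5 = -15)
E(Y) = Y*(-15 + Y) (E(Y) = (-15 + Y)*Y = Y*(-15 + Y))
z(M) = 2
O(Z, H) = (H + Z)/(2 + H) (O(Z, H) = (Z + H)/(H + 2) = (H + Z)/(2 + H))
-46*(E(7) + O(-7, -1*(-12))) = -46*(7*(-15 + 7) + (-1*(-12) - 7)/(2 - 1*(-12))) = -46*(7*(-8) + (12 - 7)/(2 + 12)) = -46*(-56 + 5/14) = -46*(-779/14) = 17917/7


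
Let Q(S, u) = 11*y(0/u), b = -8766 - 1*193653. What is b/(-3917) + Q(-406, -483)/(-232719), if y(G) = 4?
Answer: 47106574913/911560323 ≈ 51.677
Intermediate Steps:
b = -202419 (b = -8766 - 193653 = -202419)
Q(S, u) = 44 (Q(S, u) = 11*4 = 44)
b/(-3917) + Q(-406, -483)/(-232719) = -202419/(-3917) + 44/(-232719) = -202419*(-1/3917) + 44*(-1/232719) = 202419/3917 - 44/232719 = 47106574913/911560323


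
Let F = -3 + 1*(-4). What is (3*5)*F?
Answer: -105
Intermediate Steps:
F = -7 (F = -3 - 4 = -7)
(3*5)*F = (3*5)*(-7) = 15*(-7) = -105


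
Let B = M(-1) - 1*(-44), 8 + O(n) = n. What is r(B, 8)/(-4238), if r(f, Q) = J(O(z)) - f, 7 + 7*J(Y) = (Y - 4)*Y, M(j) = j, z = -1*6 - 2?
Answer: -6/14833 ≈ -0.00040450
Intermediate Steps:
z = -8 (z = -6 - 2 = -8)
O(n) = -8 + n
B = 43 (B = -1 - 1*(-44) = -1 + 44 = 43)
J(Y) = -1 + Y*(-4 + Y)/7 (J(Y) = -1 + ((Y - 4)*Y)/7 = -1 + ((-4 + Y)*Y)/7 = -1 + (Y*(-4 + Y))/7 = -1 + Y*(-4 + Y)/7)
r(f, Q) = 313/7 - f (r(f, Q) = (-1 - 4*(-8 - 8)/7 + (-8 - 8)²/7) - f = (-1 - 4/7*(-16) + (⅐)*(-16)²) - f = (-1 + 64/7 + (⅐)*256) - f = (-1 + 64/7 + 256/7) - f = 313/7 - f)
r(B, 8)/(-4238) = (313/7 - 1*43)/(-4238) = (313/7 - 43)*(-1/4238) = (12/7)*(-1/4238) = -6/14833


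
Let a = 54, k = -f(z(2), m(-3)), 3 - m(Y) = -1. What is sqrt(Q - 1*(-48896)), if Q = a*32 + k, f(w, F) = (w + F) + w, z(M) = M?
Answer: 6*sqrt(1406) ≈ 224.98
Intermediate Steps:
m(Y) = 4 (m(Y) = 3 - 1*(-1) = 3 + 1 = 4)
f(w, F) = F + 2*w (f(w, F) = (F + w) + w = F + 2*w)
k = -8 (k = -(4 + 2*2) = -(4 + 4) = -1*8 = -8)
Q = 1720 (Q = 54*32 - 8 = 1728 - 8 = 1720)
sqrt(Q - 1*(-48896)) = sqrt(1720 - 1*(-48896)) = sqrt(1720 + 48896) = sqrt(50616) = 6*sqrt(1406)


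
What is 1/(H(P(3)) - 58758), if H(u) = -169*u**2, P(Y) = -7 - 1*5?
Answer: -1/83094 ≈ -1.2035e-5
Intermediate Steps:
P(Y) = -12 (P(Y) = -7 - 5 = -12)
1/(H(P(3)) - 58758) = 1/(-169*(-12)**2 - 58758) = 1/(-169*144 - 58758) = 1/(-24336 - 58758) = 1/(-83094) = -1/83094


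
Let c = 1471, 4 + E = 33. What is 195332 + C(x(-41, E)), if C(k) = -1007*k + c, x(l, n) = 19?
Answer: 177670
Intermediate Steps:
E = 29 (E = -4 + 33 = 29)
C(k) = 1471 - 1007*k (C(k) = -1007*k + 1471 = 1471 - 1007*k)
195332 + C(x(-41, E)) = 195332 + (1471 - 1007*19) = 195332 + (1471 - 19133) = 195332 - 17662 = 177670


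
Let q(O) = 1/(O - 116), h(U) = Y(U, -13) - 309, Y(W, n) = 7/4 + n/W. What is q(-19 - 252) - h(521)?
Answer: 247817623/806508 ≈ 307.27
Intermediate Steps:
Y(W, n) = 7/4 + n/W (Y(W, n) = 7*(¼) + n/W = 7/4 + n/W)
h(U) = -1229/4 - 13/U (h(U) = (7/4 - 13/U) - 309 = -1229/4 - 13/U)
q(O) = 1/(-116 + O)
q(-19 - 252) - h(521) = 1/(-116 + (-19 - 252)) - (-1229/4 - 13/521) = 1/(-116 - 271) - (-1229/4 - 13*1/521) = 1/(-387) - (-1229/4 - 13/521) = -1/387 - 1*(-640361/2084) = -1/387 + 640361/2084 = 247817623/806508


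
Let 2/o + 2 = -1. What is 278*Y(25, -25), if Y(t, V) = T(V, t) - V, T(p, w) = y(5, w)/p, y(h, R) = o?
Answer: 521806/75 ≈ 6957.4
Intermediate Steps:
o = -⅔ (o = 2/(-2 - 1) = 2/(-3) = 2*(-⅓) = -⅔ ≈ -0.66667)
y(h, R) = -⅔
T(p, w) = -2/(3*p)
Y(t, V) = -V - 2/(3*V) (Y(t, V) = -2/(3*V) - V = -V - 2/(3*V))
278*Y(25, -25) = 278*(-1*(-25) - ⅔/(-25)) = 278*(25 - ⅔*(-1/25)) = 278*(25 + 2/75) = 278*(1877/75) = 521806/75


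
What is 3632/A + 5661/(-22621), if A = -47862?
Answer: -176553127/541343151 ≈ -0.32614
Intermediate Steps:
3632/A + 5661/(-22621) = 3632/(-47862) + 5661/(-22621) = 3632*(-1/47862) + 5661*(-1/22621) = -1816/23931 - 5661/22621 = -176553127/541343151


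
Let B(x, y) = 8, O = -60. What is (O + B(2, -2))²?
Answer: 2704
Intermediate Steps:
(O + B(2, -2))² = (-60 + 8)² = (-52)² = 2704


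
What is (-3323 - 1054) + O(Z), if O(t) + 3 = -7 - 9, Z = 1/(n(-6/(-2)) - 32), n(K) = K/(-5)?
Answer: -4396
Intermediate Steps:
n(K) = -K/5 (n(K) = K*(-1/5) = -K/5)
Z = -5/163 (Z = 1/(-(-6)/(5*(-2)) - 32) = 1/(-(-6)*(-1)/(5*2) - 32) = 1/(-1/5*3 - 32) = 1/(-3/5 - 32) = 1/(-163/5) = -5/163 ≈ -0.030675)
O(t) = -19 (O(t) = -3 + (-7 - 9) = -3 - 16 = -19)
(-3323 - 1054) + O(Z) = (-3323 - 1054) - 19 = -4377 - 19 = -4396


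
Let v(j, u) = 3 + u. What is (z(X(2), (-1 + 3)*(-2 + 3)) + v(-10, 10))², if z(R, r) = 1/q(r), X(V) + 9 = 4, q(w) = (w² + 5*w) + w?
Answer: 43681/256 ≈ 170.63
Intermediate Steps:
q(w) = w² + 6*w
X(V) = -5 (X(V) = -9 + 4 = -5)
z(R, r) = 1/(r*(6 + r))
(z(X(2), (-1 + 3)*(-2 + 3)) + v(-10, 10))² = (1/((((-1 + 3)*(-2 + 3)))*(6 + (-1 + 3)*(-2 + 3))) + (3 + 10))² = (1/(((2*1))*(6 + 2*1)) + 13)² = (1/(2*(6 + 2)) + 13)² = ((½)/8 + 13)² = ((½)*(⅛) + 13)² = (1/16 + 13)² = (209/16)² = 43681/256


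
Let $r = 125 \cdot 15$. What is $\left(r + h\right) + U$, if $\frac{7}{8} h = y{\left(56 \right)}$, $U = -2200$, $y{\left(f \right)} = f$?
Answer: $-261$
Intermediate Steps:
$r = 1875$
$h = 64$ ($h = \frac{8}{7} \cdot 56 = 64$)
$\left(r + h\right) + U = \left(1875 + 64\right) - 2200 = 1939 - 2200 = -261$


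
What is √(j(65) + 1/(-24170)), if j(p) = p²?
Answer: √2468198078330/24170 ≈ 65.000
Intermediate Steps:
√(j(65) + 1/(-24170)) = √(65² + 1/(-24170)) = √(4225 - 1/24170) = √(102118249/24170) = √2468198078330/24170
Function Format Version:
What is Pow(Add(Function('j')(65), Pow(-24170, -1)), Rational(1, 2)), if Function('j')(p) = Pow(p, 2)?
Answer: Mul(Rational(1, 24170), Pow(2468198078330, Rational(1, 2))) ≈ 65.000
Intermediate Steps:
Pow(Add(Function('j')(65), Pow(-24170, -1)), Rational(1, 2)) = Pow(Add(Pow(65, 2), Pow(-24170, -1)), Rational(1, 2)) = Pow(Add(4225, Rational(-1, 24170)), Rational(1, 2)) = Pow(Rational(102118249, 24170), Rational(1, 2)) = Mul(Rational(1, 24170), Pow(2468198078330, Rational(1, 2)))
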